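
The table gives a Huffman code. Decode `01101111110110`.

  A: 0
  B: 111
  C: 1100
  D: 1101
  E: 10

ADBDE

Read left to right; each codeword is recognised as soon as it completes (prefix code):
  0→A | 1101→D | 111→B | 1101→D | 10→E
Decoded message: ADBDE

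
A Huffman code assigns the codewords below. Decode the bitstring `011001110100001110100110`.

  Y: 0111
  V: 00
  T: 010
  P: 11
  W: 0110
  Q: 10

WYTVYTW

Read left to right; each codeword is recognised as soon as it completes (prefix code):
  0110→W | 0111→Y | 010→T | 00→V | 0111→Y | 010→T | 0110→W
Decoded message: WYTVYTW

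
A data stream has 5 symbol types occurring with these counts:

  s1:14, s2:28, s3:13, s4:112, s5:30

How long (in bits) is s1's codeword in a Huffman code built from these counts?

Huffman merges, smallest pair first:
combine s3(13), s1(14) → 27
combine 27, s2(28) → 55
combine s5(30), 55 → 85
combine 85, s4(112) → 197
The subtree containing s1 is merged 4 times, so code length = 4.

4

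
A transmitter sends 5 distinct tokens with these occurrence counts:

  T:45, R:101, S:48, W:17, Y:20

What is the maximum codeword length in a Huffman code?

Merge the two lowest-weight nodes at each step:
W(17) + Y(20) → 37
37 + T(45) → 82
S(48) + 82 → 130
R(101) + 130 → 231
Maximum depth reached is 4.

4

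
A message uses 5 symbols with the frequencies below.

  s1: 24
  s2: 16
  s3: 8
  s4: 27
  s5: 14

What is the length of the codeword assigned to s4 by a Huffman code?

2

Huffman merges, smallest pair first:
merge s3(8) and s5(14): 22
merge s2(16) and 22: 38
merge s1(24) and s4(27): 51
merge 38 and 51: 89
s4 sits 2 levels below the root, so its codeword is 2 bits.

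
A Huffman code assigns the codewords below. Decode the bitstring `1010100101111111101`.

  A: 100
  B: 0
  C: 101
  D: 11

CBACDDDC

Read left to right; each codeword is recognised as soon as it completes (prefix code):
  101→C | 0→B | 100→A | 101→C | 11→D | 11→D | 11→D | 101→C
Decoded message: CBACDDDC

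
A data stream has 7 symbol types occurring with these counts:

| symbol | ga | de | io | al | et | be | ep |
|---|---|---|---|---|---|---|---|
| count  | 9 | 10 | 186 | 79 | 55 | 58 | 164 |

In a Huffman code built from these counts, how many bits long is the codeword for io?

2

Repeatedly merge the two smallest:
merge ga(9) and de(10): 19
merge 19 and et(55): 74
merge be(58) and 74: 132
merge al(79) and 132: 211
merge ep(164) and io(186): 350
merge 211 and 350: 561
io's leaf is at depth 2, giving a 2-bit codeword.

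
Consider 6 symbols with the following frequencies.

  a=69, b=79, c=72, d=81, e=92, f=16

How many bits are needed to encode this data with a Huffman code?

1054

Merge the two smallest weights repeatedly:
f(16) + a(69) → 85
c(72) + b(79) → 151
d(81) + 85 → 166
e(92) + 151 → 243
166 + 243 → 409
Each symbol's bit-cost is frequency × depth; summing gives 1054 bits (equivalently 85 + 151 + 166 + 243 + 409).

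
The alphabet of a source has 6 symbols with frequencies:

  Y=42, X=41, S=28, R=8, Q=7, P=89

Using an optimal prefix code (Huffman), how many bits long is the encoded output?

Merge the two smallest weights repeatedly:
Q(7) + R(8) → 15
15 + S(28) → 43
X(41) + Y(42) → 83
43 + 83 → 126
P(89) + 126 → 215
The encoded length is the sum of every internal node's weight: 15 + 43 + 83 + 126 + 215 = 482 bits.

482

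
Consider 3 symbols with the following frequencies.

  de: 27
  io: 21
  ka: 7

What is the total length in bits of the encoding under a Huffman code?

Build the Huffman tree bottom-up:
combine ka(7), io(21) → 28
combine de(27), 28 → 55
The encoded length is the sum of every internal node's weight: 28 + 55 = 83 bits.

83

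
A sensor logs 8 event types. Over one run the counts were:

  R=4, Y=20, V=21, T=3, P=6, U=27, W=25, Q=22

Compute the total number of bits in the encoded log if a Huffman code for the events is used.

352

Merge the two smallest weights repeatedly:
merge T(3) and R(4): 7
merge P(6) and 7: 13
merge 13 and Y(20): 33
merge V(21) and Q(22): 43
merge W(25) and U(27): 52
merge 33 and 43: 76
merge 52 and 76: 128
The encoded length is the sum of every internal node's weight: 7 + 13 + 33 + 43 + 52 + 76 + 128 = 352 bits.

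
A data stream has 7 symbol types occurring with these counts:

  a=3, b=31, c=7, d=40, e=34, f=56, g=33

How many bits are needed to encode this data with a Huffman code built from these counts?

Build the Huffman tree bottom-up:
merge a(3) and c(7): 10
merge 10 and b(31): 41
merge g(33) and e(34): 67
merge d(40) and 41: 81
merge f(56) and 67: 123
merge 81 and 123: 204
Each symbol's bit-cost is frequency × depth; summing gives 526 bits (equivalently 10 + 41 + 67 + 81 + 123 + 204).

526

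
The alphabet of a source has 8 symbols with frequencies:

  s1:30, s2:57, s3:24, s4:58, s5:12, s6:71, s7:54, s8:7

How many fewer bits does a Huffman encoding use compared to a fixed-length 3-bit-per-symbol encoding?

67

Fixed-length: 3 bits × 313 symbols = 939 bits.
Huffman merges:
s8(7) + s5(12) → 19
19 + s3(24) → 43
s1(30) + 43 → 73
s7(54) + s2(57) → 111
s4(58) + s6(71) → 129
73 + 111 → 184
129 + 184 → 313
Huffman total = 19 + 43 + 73 + 111 + 129 + 184 + 313 = 872 bits.
Saving = 939 − 872 = 67 bits.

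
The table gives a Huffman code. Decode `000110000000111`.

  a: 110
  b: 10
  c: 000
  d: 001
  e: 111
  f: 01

Read left to right; each codeword is recognised as soon as it completes (prefix code):
  000→c | 110→a | 000→c | 000→c | 111→e
Decoded message: cacce

cacce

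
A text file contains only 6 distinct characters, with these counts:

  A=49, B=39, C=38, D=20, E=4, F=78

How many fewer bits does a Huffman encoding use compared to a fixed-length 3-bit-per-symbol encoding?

Fixed-length: 3 bits × 228 symbols = 684 bits.
Huffman merges:
merge E(4) and D(20): 24
merge 24 and C(38): 62
merge B(39) and A(49): 88
merge 62 and F(78): 140
merge 88 and 140: 228
Huffman total = 24 + 62 + 88 + 140 + 228 = 542 bits.
Saving = 684 − 542 = 142 bits.

142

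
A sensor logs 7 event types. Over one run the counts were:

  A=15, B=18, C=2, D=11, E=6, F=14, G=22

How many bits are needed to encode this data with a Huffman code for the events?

232

Greedily combine the two least-frequent nodes:
combine C(2), E(6) → 8
combine 8, D(11) → 19
combine F(14), A(15) → 29
combine B(18), 19 → 37
combine G(22), 29 → 51
combine 37, 51 → 88
The encoded length is the sum of every internal node's weight: 8 + 19 + 29 + 37 + 51 + 88 = 232 bits.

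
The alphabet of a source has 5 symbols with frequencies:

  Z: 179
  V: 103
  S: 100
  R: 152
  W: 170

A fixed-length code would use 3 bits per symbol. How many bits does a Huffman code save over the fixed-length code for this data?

Fixed-length: 3 bits × 704 symbols = 2112 bits.
Huffman merges:
S(100) + V(103) → 203
R(152) + W(170) → 322
Z(179) + 203 → 382
322 + 382 → 704
Huffman total = 203 + 322 + 382 + 704 = 1611 bits.
Saving = 2112 − 1611 = 501 bits.

501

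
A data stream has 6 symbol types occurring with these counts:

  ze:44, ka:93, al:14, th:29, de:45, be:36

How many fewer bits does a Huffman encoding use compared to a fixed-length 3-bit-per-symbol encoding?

Fixed-length: 3 bits × 261 symbols = 783 bits.
Huffman merges:
al(14) + th(29) → 43
be(36) + 43 → 79
ze(44) + de(45) → 89
79 + 89 → 168
ka(93) + 168 → 261
Huffman total = 43 + 79 + 89 + 168 + 261 = 640 bits.
Saving = 783 − 640 = 143 bits.

143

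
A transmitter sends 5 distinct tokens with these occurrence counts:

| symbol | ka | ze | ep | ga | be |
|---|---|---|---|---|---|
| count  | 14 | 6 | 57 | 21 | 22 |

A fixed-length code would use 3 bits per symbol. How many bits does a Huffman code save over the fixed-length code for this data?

116

Fixed-length: 3 bits × 120 symbols = 360 bits.
Huffman merges:
combine ze(6), ka(14) → 20
combine 20, ga(21) → 41
combine be(22), 41 → 63
combine ep(57), 63 → 120
Huffman total = 20 + 41 + 63 + 120 = 244 bits.
Saving = 360 − 244 = 116 bits.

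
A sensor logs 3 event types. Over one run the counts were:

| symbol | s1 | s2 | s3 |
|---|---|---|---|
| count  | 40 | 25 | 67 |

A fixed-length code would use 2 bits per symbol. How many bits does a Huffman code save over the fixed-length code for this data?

67

Fixed-length: 2 bits × 132 symbols = 264 bits.
Huffman merges:
merge s2(25) and s1(40): 65
merge 65 and s3(67): 132
Huffman total = 65 + 132 = 197 bits.
Saving = 264 − 197 = 67 bits.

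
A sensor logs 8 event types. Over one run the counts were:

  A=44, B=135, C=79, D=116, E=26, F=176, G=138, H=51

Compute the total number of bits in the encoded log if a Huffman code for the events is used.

Build the Huffman tree bottom-up:
merge E(26) and A(44): 70
merge H(51) and 70: 121
merge C(79) and D(116): 195
merge 121 and B(135): 256
merge G(138) and F(176): 314
merge 195 and 256: 451
merge 314 and 451: 765
Total encoded bits = sum of merged weights = 70 + 121 + 195 + 256 + 314 + 451 + 765 = 2172.

2172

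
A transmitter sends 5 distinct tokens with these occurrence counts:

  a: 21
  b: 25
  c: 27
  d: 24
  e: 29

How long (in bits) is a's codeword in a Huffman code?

Repeatedly merge the two smallest:
a(21) + d(24) → 45
b(25) + c(27) → 52
e(29) + 45 → 74
52 + 74 → 126
a's leaf is at depth 3, giving a 3-bit codeword.

3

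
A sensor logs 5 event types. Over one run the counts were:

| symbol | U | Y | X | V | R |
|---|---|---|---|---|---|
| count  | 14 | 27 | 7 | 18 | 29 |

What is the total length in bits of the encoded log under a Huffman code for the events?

211

Greedily combine the two least-frequent nodes:
X(7) + U(14) → 21
V(18) + 21 → 39
Y(27) + R(29) → 56
39 + 56 → 95
Total encoded bits = sum of merged weights = 21 + 39 + 56 + 95 = 211.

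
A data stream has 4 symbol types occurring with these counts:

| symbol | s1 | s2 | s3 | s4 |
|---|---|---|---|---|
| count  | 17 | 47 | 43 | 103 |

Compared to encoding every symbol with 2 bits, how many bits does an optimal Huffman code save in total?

Fixed-length: 2 bits × 210 symbols = 420 bits.
Huffman merges:
s1(17) + s3(43) → 60
s2(47) + 60 → 107
s4(103) + 107 → 210
Huffman total = 60 + 107 + 210 = 377 bits.
Saving = 420 − 377 = 43 bits.

43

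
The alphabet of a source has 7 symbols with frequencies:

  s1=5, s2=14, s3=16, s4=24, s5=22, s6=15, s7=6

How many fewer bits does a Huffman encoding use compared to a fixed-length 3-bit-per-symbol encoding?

Fixed-length: 3 bits × 102 symbols = 306 bits.
Huffman merges:
combine s1(5), s7(6) → 11
combine 11, s2(14) → 25
combine s6(15), s3(16) → 31
combine s5(22), s4(24) → 46
combine 25, 31 → 56
combine 46, 56 → 102
Huffman total = 11 + 25 + 31 + 46 + 56 + 102 = 271 bits.
Saving = 306 − 271 = 35 bits.

35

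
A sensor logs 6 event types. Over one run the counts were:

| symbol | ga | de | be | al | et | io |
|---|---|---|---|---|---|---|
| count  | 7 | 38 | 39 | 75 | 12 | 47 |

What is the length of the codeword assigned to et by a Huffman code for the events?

Huffman merges, smallest pair first:
combine ga(7), et(12) → 19
combine 19, de(38) → 57
combine be(39), io(47) → 86
combine 57, al(75) → 132
combine 86, 132 → 218
et's leaf is at depth 4, giving a 4-bit codeword.

4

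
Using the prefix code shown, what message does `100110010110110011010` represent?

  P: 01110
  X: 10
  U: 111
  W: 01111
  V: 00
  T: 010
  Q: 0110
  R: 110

Read left to right; each codeword is recognised as soon as it completes (prefix code):
  10→X | 0110→Q | 010→T | 110→R | 110→R | 0110→Q | 10→X
Decoded message: XQTRRQX

XQTRRQX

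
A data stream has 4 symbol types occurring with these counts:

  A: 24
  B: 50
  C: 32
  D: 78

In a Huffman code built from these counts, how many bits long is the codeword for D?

Huffman merges, smallest pair first:
A(24) + C(32) → 56
B(50) + 56 → 106
D(78) + 106 → 184
D is merged only at the final step, so code length = 1.

1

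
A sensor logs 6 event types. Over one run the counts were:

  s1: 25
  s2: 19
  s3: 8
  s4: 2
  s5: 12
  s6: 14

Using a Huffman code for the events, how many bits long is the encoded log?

192

Merge the two smallest weights repeatedly:
merge s4(2) and s3(8): 10
merge 10 and s5(12): 22
merge s6(14) and s2(19): 33
merge 22 and s1(25): 47
merge 33 and 47: 80
Total encoded bits = sum of merged weights = 10 + 22 + 33 + 47 + 80 = 192.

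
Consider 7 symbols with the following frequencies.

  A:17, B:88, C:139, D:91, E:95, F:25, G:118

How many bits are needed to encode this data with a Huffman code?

1504

Greedily combine the two least-frequent nodes:
merge A(17) and F(25): 42
merge 42 and B(88): 130
merge D(91) and E(95): 186
merge G(118) and 130: 248
merge C(139) and 186: 325
merge 248 and 325: 573
Each symbol's bit-cost is frequency × depth; summing gives 1504 bits (equivalently 42 + 130 + 186 + 248 + 325 + 573).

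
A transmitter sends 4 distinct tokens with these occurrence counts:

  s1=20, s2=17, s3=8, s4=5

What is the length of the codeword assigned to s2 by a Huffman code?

Repeatedly merge the two smallest:
combine s4(5), s3(8) → 13
combine 13, s2(17) → 30
combine s1(20), 30 → 50
The subtree containing s2 is merged 2 times, so code length = 2.

2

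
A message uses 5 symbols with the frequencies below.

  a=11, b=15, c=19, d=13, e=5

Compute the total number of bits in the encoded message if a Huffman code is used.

142

Merge the two smallest weights repeatedly:
merge e(5) and a(11): 16
merge d(13) and b(15): 28
merge 16 and c(19): 35
merge 28 and 35: 63
Total encoded bits = sum of merged weights = 16 + 28 + 35 + 63 = 142.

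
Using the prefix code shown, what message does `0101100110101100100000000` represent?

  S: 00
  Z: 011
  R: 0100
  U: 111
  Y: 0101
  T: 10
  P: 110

Read left to right; each codeword is recognised as soon as it completes (prefix code):
  0101→Y | 10→T | 011→Z | 0101→Y | 10→T | 0100→R | 00→S | 00→S | 00→S
Decoded message: YTZYTRSSS

YTZYTRSSS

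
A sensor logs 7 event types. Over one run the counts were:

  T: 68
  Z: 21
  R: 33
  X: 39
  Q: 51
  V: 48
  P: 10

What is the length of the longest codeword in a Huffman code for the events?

Merge the two lowest-weight nodes at each step:
combine P(10), Z(21) → 31
combine 31, R(33) → 64
combine X(39), V(48) → 87
combine Q(51), 64 → 115
combine T(68), 87 → 155
combine 115, 155 → 270
Maximum depth reached is 4.

4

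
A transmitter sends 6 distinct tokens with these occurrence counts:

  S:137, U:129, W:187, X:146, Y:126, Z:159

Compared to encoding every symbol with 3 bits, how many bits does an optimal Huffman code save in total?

346

Fixed-length: 3 bits × 884 symbols = 2652 bits.
Huffman merges:
combine Y(126), U(129) → 255
combine S(137), X(146) → 283
combine Z(159), W(187) → 346
combine 255, 283 → 538
combine 346, 538 → 884
Huffman total = 255 + 283 + 346 + 538 + 884 = 2306 bits.
Saving = 2652 − 2306 = 346 bits.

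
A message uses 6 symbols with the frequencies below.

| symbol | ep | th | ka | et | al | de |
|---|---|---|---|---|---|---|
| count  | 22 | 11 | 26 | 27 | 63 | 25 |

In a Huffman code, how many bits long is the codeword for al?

1

Repeatedly merge the two smallest:
merge th(11) and ep(22): 33
merge de(25) and ka(26): 51
merge et(27) and 33: 60
merge 51 and 60: 111
merge al(63) and 111: 174
al sits one level below the root: a 1-bit codeword.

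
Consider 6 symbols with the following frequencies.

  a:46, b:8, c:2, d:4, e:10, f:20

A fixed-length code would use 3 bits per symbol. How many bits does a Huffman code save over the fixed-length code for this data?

Fixed-length: 3 bits × 90 symbols = 270 bits.
Huffman merges:
merge c(2) and d(4): 6
merge 6 and b(8): 14
merge e(10) and 14: 24
merge f(20) and 24: 44
merge 44 and a(46): 90
Huffman total = 6 + 14 + 24 + 44 + 90 = 178 bits.
Saving = 270 − 178 = 92 bits.

92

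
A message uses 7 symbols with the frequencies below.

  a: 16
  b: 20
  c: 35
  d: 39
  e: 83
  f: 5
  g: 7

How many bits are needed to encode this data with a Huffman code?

Merge the two smallest weights repeatedly:
combine f(5), g(7) → 12
combine 12, a(16) → 28
combine b(20), 28 → 48
combine c(35), d(39) → 74
combine 48, 74 → 122
combine e(83), 122 → 205
Total encoded bits = sum of merged weights = 12 + 28 + 48 + 74 + 122 + 205 = 489.

489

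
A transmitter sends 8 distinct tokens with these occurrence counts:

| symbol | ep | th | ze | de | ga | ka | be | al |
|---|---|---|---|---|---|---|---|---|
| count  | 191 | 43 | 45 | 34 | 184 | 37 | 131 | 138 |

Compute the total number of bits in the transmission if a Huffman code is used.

Build the Huffman tree bottom-up:
merge de(34) and ka(37): 71
merge th(43) and ze(45): 88
merge 71 and 88: 159
merge be(131) and al(138): 269
merge 159 and ga(184): 343
merge ep(191) and 269: 460
merge 343 and 460: 803
The encoded length is the sum of every internal node's weight: 71 + 88 + 159 + 269 + 343 + 460 + 803 = 2193 bits.

2193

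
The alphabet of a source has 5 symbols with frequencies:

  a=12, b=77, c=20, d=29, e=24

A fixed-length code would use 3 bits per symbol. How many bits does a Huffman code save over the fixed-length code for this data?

Fixed-length: 3 bits × 162 symbols = 486 bits.
Huffman merges:
combine a(12), c(20) → 32
combine e(24), d(29) → 53
combine 32, 53 → 85
combine b(77), 85 → 162
Huffman total = 32 + 53 + 85 + 162 = 332 bits.
Saving = 486 − 332 = 154 bits.

154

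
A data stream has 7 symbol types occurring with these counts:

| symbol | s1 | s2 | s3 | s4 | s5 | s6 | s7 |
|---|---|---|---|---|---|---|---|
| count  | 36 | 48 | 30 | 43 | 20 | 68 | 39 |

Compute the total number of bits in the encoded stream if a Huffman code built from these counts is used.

784

Build the Huffman tree bottom-up:
combine s5(20), s3(30) → 50
combine s1(36), s7(39) → 75
combine s4(43), s2(48) → 91
combine 50, s6(68) → 118
combine 75, 91 → 166
combine 118, 166 → 284
Each symbol's bit-cost is frequency × depth; summing gives 784 bits (equivalently 50 + 75 + 91 + 118 + 166 + 284).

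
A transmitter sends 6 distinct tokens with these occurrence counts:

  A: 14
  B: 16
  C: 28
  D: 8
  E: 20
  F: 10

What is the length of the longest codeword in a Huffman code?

3

Merge the two lowest-weight nodes at each step:
D(8) + F(10) → 18
A(14) + B(16) → 30
18 + E(20) → 38
C(28) + 30 → 58
38 + 58 → 96
Maximum depth reached is 3.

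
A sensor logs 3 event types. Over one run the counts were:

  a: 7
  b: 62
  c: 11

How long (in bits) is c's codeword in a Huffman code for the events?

2

Huffman merges, smallest pair first:
combine a(7), c(11) → 18
combine 18, b(62) → 80
The subtree containing c is merged 2 times, so code length = 2.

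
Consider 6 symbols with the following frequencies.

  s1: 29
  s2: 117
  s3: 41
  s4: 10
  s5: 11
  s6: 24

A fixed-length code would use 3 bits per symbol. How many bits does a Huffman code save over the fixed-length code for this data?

Fixed-length: 3 bits × 232 symbols = 696 bits.
Huffman merges:
s4(10) + s5(11) → 21
21 + s6(24) → 45
s1(29) + s3(41) → 70
45 + 70 → 115
115 + s2(117) → 232
Huffman total = 21 + 45 + 70 + 115 + 232 = 483 bits.
Saving = 696 − 483 = 213 bits.

213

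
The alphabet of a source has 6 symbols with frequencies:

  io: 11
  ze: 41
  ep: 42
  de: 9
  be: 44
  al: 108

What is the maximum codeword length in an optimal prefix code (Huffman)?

4

Merge the two lowest-weight nodes at each step:
combine de(9), io(11) → 20
combine 20, ze(41) → 61
combine ep(42), be(44) → 86
combine 61, 86 → 147
combine al(108), 147 → 255
Maximum depth reached is 4.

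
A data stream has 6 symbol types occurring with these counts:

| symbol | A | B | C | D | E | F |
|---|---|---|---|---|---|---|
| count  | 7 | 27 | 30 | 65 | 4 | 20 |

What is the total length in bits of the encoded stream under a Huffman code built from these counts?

Build the Huffman tree bottom-up:
combine E(4), A(7) → 11
combine 11, F(20) → 31
combine B(27), C(30) → 57
combine 31, 57 → 88
combine D(65), 88 → 153
The encoded length is the sum of every internal node's weight: 11 + 31 + 57 + 88 + 153 = 340 bits.

340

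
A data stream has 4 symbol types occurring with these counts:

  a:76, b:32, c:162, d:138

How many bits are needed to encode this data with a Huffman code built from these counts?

Build the Huffman tree bottom-up:
merge b(32) and a(76): 108
merge 108 and d(138): 246
merge c(162) and 246: 408
Each symbol's bit-cost is frequency × depth; summing gives 762 bits (equivalently 108 + 246 + 408).

762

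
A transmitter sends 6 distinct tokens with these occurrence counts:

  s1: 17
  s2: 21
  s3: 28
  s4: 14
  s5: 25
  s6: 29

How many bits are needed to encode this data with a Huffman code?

345

Build the Huffman tree bottom-up:
combine s4(14), s1(17) → 31
combine s2(21), s5(25) → 46
combine s3(28), s6(29) → 57
combine 31, 46 → 77
combine 57, 77 → 134
The encoded length is the sum of every internal node's weight: 31 + 46 + 57 + 77 + 134 = 345 bits.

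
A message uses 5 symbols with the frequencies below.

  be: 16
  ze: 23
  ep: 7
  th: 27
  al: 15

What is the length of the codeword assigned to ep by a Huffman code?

3

Huffman merges, smallest pair first:
combine ep(7), al(15) → 22
combine be(16), 22 → 38
combine ze(23), th(27) → 50
combine 38, 50 → 88
ep sits 3 levels below the root, so its codeword is 3 bits.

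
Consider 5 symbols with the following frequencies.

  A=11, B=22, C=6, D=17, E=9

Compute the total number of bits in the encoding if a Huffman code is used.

145

Build the Huffman tree bottom-up:
C(6) + E(9) → 15
A(11) + 15 → 26
D(17) + B(22) → 39
26 + 39 → 65
Each symbol's bit-cost is frequency × depth; summing gives 145 bits (equivalently 15 + 26 + 39 + 65).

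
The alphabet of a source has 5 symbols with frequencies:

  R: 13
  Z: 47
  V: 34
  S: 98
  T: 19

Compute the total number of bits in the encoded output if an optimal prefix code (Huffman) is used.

Greedily combine the two least-frequent nodes:
R(13) + T(19) → 32
32 + V(34) → 66
Z(47) + 66 → 113
S(98) + 113 → 211
The encoded length is the sum of every internal node's weight: 32 + 66 + 113 + 211 = 422 bits.

422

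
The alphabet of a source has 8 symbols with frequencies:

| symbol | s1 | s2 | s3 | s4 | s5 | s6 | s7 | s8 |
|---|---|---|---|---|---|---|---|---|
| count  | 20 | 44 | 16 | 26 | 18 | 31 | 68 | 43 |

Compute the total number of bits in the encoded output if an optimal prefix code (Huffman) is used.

Greedily combine the two least-frequent nodes:
merge s3(16) and s5(18): 34
merge s1(20) and s4(26): 46
merge s6(31) and 34: 65
merge s8(43) and s2(44): 87
merge 46 and 65: 111
merge s7(68) and 87: 155
merge 111 and 155: 266
The encoded length is the sum of every internal node's weight: 34 + 46 + 65 + 87 + 111 + 155 + 266 = 764 bits.

764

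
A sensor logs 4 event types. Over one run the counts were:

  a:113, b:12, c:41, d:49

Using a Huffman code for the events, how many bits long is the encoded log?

370

Greedily combine the two least-frequent nodes:
b(12) + c(41) → 53
d(49) + 53 → 102
102 + a(113) → 215
Each symbol's bit-cost is frequency × depth; summing gives 370 bits (equivalently 53 + 102 + 215).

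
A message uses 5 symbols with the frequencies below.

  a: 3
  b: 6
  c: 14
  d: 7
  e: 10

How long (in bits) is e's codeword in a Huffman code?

2

Huffman merges, smallest pair first:
combine a(3), b(6) → 9
combine d(7), 9 → 16
combine e(10), c(14) → 24
combine 16, 24 → 40
The subtree containing e is merged 2 times, so code length = 2.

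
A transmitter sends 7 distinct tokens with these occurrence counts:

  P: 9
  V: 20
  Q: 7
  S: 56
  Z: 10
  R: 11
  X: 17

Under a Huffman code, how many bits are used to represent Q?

4

Build the tree from the bottom:
Q(7) + P(9) → 16
Z(10) + R(11) → 21
16 + X(17) → 33
V(20) + 21 → 41
33 + 41 → 74
S(56) + 74 → 130
Q's leaf is at depth 4, giving a 4-bit codeword.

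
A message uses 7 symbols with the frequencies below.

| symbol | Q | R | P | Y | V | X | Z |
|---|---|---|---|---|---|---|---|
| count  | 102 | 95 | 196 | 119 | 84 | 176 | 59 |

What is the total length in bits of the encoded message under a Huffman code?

Merge the two smallest weights repeatedly:
merge Z(59) and V(84): 143
merge R(95) and Q(102): 197
merge Y(119) and 143: 262
merge X(176) and P(196): 372
merge 197 and 262: 459
merge 372 and 459: 831
The encoded length is the sum of every internal node's weight: 143 + 197 + 262 + 372 + 459 + 831 = 2264 bits.

2264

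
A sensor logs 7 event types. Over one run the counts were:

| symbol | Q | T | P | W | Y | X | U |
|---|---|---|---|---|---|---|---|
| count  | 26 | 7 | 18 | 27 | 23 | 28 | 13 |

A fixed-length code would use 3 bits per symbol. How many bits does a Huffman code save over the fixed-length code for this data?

Fixed-length: 3 bits × 142 symbols = 426 bits.
Huffman merges:
merge T(7) and U(13): 20
merge P(18) and 20: 38
merge Y(23) and Q(26): 49
merge W(27) and X(28): 55
merge 38 and 49: 87
merge 55 and 87: 142
Huffman total = 20 + 38 + 49 + 55 + 87 + 142 = 391 bits.
Saving = 426 − 391 = 35 bits.

35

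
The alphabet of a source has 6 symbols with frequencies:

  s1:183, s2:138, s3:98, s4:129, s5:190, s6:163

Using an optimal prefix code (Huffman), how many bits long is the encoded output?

2330

Greedily combine the two least-frequent nodes:
combine s3(98), s4(129) → 227
combine s2(138), s6(163) → 301
combine s1(183), s5(190) → 373
combine 227, 301 → 528
combine 373, 528 → 901
The encoded length is the sum of every internal node's weight: 227 + 301 + 373 + 528 + 901 = 2330 bits.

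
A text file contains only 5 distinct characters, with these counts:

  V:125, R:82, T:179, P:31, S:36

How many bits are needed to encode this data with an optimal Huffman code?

943

Greedily combine the two least-frequent nodes:
merge P(31) and S(36): 67
merge 67 and R(82): 149
merge V(125) and 149: 274
merge T(179) and 274: 453
Each symbol's bit-cost is frequency × depth; summing gives 943 bits (equivalently 67 + 149 + 274 + 453).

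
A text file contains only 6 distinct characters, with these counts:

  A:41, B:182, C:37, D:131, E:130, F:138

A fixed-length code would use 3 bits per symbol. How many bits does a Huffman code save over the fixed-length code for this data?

Fixed-length: 3 bits × 659 symbols = 1977 bits.
Huffman merges:
merge C(37) and A(41): 78
merge 78 and E(130): 208
merge D(131) and F(138): 269
merge B(182) and 208: 390
merge 269 and 390: 659
Huffman total = 78 + 208 + 269 + 390 + 659 = 1604 bits.
Saving = 1977 − 1604 = 373 bits.

373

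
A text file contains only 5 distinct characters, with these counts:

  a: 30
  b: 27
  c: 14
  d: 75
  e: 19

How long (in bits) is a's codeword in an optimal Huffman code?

3

Build the tree from the bottom:
combine c(14), e(19) → 33
combine b(27), a(30) → 57
combine 33, 57 → 90
combine d(75), 90 → 165
a sits 3 levels below the root, so its codeword is 3 bits.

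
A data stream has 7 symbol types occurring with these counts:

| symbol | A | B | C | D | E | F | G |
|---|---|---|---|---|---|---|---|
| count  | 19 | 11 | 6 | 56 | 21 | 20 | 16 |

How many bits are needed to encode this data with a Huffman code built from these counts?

Greedily combine the two least-frequent nodes:
merge C(6) and B(11): 17
merge G(16) and 17: 33
merge A(19) and F(20): 39
merge E(21) and 33: 54
merge 39 and 54: 93
merge D(56) and 93: 149
The encoded length is the sum of every internal node's weight: 17 + 33 + 39 + 54 + 93 + 149 = 385 bits.

385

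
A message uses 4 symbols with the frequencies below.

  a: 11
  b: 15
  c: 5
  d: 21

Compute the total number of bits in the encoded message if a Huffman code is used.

99

Greedily combine the two least-frequent nodes:
merge c(5) and a(11): 16
merge b(15) and 16: 31
merge d(21) and 31: 52
Total encoded bits = sum of merged weights = 16 + 31 + 52 = 99.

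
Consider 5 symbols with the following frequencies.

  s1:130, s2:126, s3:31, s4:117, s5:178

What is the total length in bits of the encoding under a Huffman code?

Merge the two smallest weights repeatedly:
merge s3(31) and s4(117): 148
merge s2(126) and s1(130): 256
merge 148 and s5(178): 326
merge 256 and 326: 582
Each symbol's bit-cost is frequency × depth; summing gives 1312 bits (equivalently 148 + 256 + 326 + 582).

1312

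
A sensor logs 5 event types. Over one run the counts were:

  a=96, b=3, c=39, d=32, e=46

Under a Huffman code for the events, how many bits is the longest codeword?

4

Merge the two lowest-weight nodes at each step:
combine b(3), d(32) → 35
combine 35, c(39) → 74
combine e(46), 74 → 120
combine a(96), 120 → 216
The rarest symbols sit at the bottom; the longest codeword is 4 bits.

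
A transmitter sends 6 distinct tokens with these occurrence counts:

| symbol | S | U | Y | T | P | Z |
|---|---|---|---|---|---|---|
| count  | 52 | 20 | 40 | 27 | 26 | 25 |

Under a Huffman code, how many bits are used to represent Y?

2

Huffman merges, smallest pair first:
U(20) + Z(25) → 45
P(26) + T(27) → 53
Y(40) + 45 → 85
S(52) + 53 → 105
85 + 105 → 190
Y's leaf is at depth 2, giving a 2-bit codeword.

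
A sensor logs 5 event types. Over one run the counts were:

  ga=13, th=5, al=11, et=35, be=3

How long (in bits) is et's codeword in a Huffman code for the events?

Repeatedly merge the two smallest:
merge be(3) and th(5): 8
merge 8 and al(11): 19
merge ga(13) and 19: 32
merge 32 and et(35): 67
et is a child of the root — depth 1, so its codeword is a single bit.

1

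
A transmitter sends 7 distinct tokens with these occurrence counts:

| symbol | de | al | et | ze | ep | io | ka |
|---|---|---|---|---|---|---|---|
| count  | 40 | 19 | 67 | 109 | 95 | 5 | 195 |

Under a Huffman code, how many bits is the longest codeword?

5

Merge the two lowest-weight nodes at each step:
merge io(5) and al(19): 24
merge 24 and de(40): 64
merge 64 and et(67): 131
merge ep(95) and ze(109): 204
merge 131 and ka(195): 326
merge 204 and 326: 530
The first pair merged (io, al) ends up deepest, at depth 5.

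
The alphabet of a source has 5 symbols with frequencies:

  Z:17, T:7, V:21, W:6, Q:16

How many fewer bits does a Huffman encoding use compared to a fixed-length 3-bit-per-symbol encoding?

Fixed-length: 3 bits × 67 symbols = 201 bits.
Huffman merges:
combine W(6), T(7) → 13
combine 13, Q(16) → 29
combine Z(17), V(21) → 38
combine 29, 38 → 67
Huffman total = 13 + 29 + 38 + 67 = 147 bits.
Saving = 201 − 147 = 54 bits.

54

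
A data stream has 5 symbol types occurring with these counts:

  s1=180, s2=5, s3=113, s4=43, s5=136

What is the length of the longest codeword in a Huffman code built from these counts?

Merge the two lowest-weight nodes at each step:
s2(5) + s4(43) → 48
48 + s3(113) → 161
s5(136) + 161 → 297
s1(180) + 297 → 477
The rarest symbols sit at the bottom; the longest codeword is 4 bits.

4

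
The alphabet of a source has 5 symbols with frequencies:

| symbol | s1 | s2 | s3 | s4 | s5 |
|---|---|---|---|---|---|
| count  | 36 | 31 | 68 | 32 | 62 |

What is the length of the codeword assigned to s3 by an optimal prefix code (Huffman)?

2

Huffman merges, smallest pair first:
combine s2(31), s4(32) → 63
combine s1(36), s5(62) → 98
combine 63, s3(68) → 131
combine 98, 131 → 229
s3 sits 2 levels below the root, so its codeword is 2 bits.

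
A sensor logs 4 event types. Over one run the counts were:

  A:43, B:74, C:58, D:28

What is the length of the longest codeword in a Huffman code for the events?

3

Merge the two lowest-weight nodes at each step:
combine D(28), A(43) → 71
combine C(58), 71 → 129
combine B(74), 129 → 203
Maximum depth reached is 3.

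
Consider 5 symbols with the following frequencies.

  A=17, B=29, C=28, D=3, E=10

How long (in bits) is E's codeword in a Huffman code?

3

Build the tree from the bottom:
D(3) + E(10) → 13
13 + A(17) → 30
C(28) + B(29) → 57
30 + 57 → 87
The subtree containing E is merged 3 times, so code length = 3.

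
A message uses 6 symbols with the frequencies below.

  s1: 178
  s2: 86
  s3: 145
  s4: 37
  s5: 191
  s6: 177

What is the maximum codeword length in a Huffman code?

Merge the two lowest-weight nodes at each step:
combine s4(37), s2(86) → 123
combine 123, s3(145) → 268
combine s6(177), s1(178) → 355
combine s5(191), 268 → 459
combine 355, 459 → 814
Maximum depth reached is 4.

4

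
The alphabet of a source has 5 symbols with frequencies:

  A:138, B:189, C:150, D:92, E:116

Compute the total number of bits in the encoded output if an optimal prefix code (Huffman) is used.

Merge the two smallest weights repeatedly:
D(92) + E(116) → 208
A(138) + C(150) → 288
B(189) + 208 → 397
288 + 397 → 685
Total encoded bits = sum of merged weights = 208 + 288 + 397 + 685 = 1578.

1578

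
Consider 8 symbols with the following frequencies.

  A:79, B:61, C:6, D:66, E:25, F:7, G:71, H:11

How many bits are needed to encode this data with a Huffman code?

Greedily combine the two least-frequent nodes:
combine C(6), F(7) → 13
combine H(11), 13 → 24
combine 24, E(25) → 49
combine 49, B(61) → 110
combine D(66), G(71) → 137
combine A(79), 110 → 189
combine 137, 189 → 326
Each symbol's bit-cost is frequency × depth; summing gives 848 bits (equivalently 13 + 24 + 49 + 110 + 137 + 189 + 326).

848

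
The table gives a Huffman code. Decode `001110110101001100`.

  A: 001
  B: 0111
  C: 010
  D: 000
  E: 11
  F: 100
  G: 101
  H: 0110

AEHGAF

Read left to right; each codeword is recognised as soon as it completes (prefix code):
  001→A | 11→E | 0110→H | 101→G | 001→A | 100→F
Decoded message: AEHGAF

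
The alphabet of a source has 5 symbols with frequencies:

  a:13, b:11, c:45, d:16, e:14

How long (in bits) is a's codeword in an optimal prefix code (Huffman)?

Huffman merges, smallest pair first:
combine b(11), a(13) → 24
combine e(14), d(16) → 30
combine 24, 30 → 54
combine c(45), 54 → 99
a sits 3 levels below the root, so its codeword is 3 bits.

3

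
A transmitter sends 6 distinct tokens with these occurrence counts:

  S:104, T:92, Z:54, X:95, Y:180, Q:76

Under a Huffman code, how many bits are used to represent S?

2

Build the tree from the bottom:
merge Z(54) and Q(76): 130
merge T(92) and X(95): 187
merge S(104) and 130: 234
merge Y(180) and 187: 367
merge 234 and 367: 601
S's leaf is at depth 2, giving a 2-bit codeword.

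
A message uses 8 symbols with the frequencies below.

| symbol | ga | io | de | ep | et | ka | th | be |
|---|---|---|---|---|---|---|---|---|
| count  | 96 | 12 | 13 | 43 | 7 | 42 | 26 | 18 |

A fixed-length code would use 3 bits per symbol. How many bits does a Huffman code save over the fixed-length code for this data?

97

Fixed-length: 3 bits × 257 symbols = 771 bits.
Huffman merges:
combine et(7), io(12) → 19
combine de(13), be(18) → 31
combine 19, th(26) → 45
combine 31, ka(42) → 73
combine ep(43), 45 → 88
combine 73, 88 → 161
combine ga(96), 161 → 257
Huffman total = 19 + 31 + 45 + 73 + 88 + 161 + 257 = 674 bits.
Saving = 771 − 674 = 97 bits.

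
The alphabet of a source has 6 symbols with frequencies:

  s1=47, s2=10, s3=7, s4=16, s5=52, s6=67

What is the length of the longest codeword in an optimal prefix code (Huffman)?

Merge the two lowest-weight nodes at each step:
s3(7) + s2(10) → 17
s4(16) + 17 → 33
33 + s1(47) → 80
s5(52) + s6(67) → 119
80 + 119 → 199
The first pair merged (s3, s2) ends up deepest, at depth 4.

4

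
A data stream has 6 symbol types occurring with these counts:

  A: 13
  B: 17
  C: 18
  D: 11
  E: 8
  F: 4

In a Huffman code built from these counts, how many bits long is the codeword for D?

3

Repeatedly merge the two smallest:
combine F(4), E(8) → 12
combine D(11), 12 → 23
combine A(13), B(17) → 30
combine C(18), 23 → 41
combine 30, 41 → 71
The subtree containing D is merged 3 times, so code length = 3.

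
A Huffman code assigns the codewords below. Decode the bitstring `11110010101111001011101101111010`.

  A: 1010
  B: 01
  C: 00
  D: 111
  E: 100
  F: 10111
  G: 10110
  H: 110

Read left to right; each codeword is recognised as soon as it completes (prefix code):
  111→D | 100→E | 1010→A | 111→D | 100→E | 10111→F | 01→B | 10111→F | 1010→A
Decoded message: DEADEFBFA

DEADEFBFA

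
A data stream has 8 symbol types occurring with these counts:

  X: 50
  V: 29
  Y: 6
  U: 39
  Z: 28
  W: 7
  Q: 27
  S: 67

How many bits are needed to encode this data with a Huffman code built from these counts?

Greedily combine the two least-frequent nodes:
Y(6) + W(7) → 13
13 + Q(27) → 40
Z(28) + V(29) → 57
U(39) + 40 → 79
X(50) + 57 → 107
S(67) + 79 → 146
107 + 146 → 253
The encoded length is the sum of every internal node's weight: 13 + 40 + 57 + 79 + 107 + 146 + 253 = 695 bits.

695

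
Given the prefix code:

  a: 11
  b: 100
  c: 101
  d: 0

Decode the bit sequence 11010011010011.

Read left to right; each codeword is recognised as soon as it completes (prefix code):
  11→a | 0→d | 100→b | 11→a | 0→d | 100→b | 11→a
Decoded message: adbadba

adbadba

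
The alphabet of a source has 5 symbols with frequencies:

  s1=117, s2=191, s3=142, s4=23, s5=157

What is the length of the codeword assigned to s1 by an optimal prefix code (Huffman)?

Repeatedly merge the two smallest:
merge s4(23) and s1(117): 140
merge 140 and s3(142): 282
merge s5(157) and s2(191): 348
merge 282 and 348: 630
s1's leaf is at depth 3, giving a 3-bit codeword.

3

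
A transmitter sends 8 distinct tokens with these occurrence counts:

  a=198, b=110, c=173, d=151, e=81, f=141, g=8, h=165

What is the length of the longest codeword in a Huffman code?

4

Merge the two lowest-weight nodes at each step:
merge g(8) and e(81): 89
merge 89 and b(110): 199
merge f(141) and d(151): 292
merge h(165) and c(173): 338
merge a(198) and 199: 397
merge 292 and 338: 630
merge 397 and 630: 1027
The first pair merged (g, e) ends up deepest, at depth 4.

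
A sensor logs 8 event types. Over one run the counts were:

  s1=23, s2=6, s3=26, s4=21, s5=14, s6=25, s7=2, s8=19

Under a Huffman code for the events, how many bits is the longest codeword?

5

Merge the two lowest-weight nodes at each step:
merge s7(2) and s2(6): 8
merge 8 and s5(14): 22
merge s8(19) and s4(21): 40
merge 22 and s1(23): 45
merge s6(25) and s3(26): 51
merge 40 and 45: 85
merge 51 and 85: 136
The rarest symbols sit at the bottom; the longest codeword is 5 bits.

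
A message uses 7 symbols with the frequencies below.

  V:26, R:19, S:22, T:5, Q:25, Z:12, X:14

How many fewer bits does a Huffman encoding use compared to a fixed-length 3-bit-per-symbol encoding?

Fixed-length: 3 bits × 123 symbols = 369 bits.
Huffman merges:
combine T(5), Z(12) → 17
combine X(14), 17 → 31
combine R(19), S(22) → 41
combine Q(25), V(26) → 51
combine 31, 41 → 72
combine 51, 72 → 123
Huffman total = 17 + 31 + 41 + 51 + 72 + 123 = 335 bits.
Saving = 369 − 335 = 34 bits.

34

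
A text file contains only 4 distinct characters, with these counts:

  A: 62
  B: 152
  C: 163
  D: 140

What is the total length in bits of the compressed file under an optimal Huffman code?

Greedily combine the two least-frequent nodes:
merge A(62) and D(140): 202
merge B(152) and C(163): 315
merge 202 and 315: 517
Total encoded bits = sum of merged weights = 202 + 315 + 517 = 1034.

1034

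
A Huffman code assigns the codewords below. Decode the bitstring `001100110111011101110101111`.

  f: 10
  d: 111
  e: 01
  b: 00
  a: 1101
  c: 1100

Read left to right; each codeword is recognised as soon as it completes (prefix code):
  00→b | 1100→c | 1101→a | 1101→a | 1101→a | 1101→a | 01→e | 111→d
Decoded message: bcaaaaed

bcaaaaed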